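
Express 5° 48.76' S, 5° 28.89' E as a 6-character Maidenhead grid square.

Offset from 180°W / 90°S: lon 185.4815°, lat 84.1873°.
Field: 185.4815/20 → 9 → J, 84.1873/10 → 8 → I; chars JI.
Square: 5.4815/2 → 2, 4.1873/1 → 4; chars 24.
Subsquare: 1.4815/0.0833333 → 17 → r, 0.1873/0.0416667 → 4 → e; chars re.

JI24re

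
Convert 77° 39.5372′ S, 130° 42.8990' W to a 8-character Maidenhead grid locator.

CB42pi41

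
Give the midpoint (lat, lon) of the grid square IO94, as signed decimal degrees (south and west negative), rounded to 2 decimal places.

Field I=8, O=14: +8·20° lon, +14·10° lat → SW at lon -20°, lat 50°.
Square 9, 4: +9·2° lon, +4·1° lat → SW at lon -2°, lat 54°.
Cell spans 2° lon × 1° lat. Centre is SW corner plus half of each.
latitude 54.50, longitude -1.00.

54.50, -1.00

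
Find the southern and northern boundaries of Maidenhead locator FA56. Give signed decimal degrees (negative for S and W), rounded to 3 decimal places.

-84.000, -83.000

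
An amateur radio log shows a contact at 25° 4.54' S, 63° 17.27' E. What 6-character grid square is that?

MG14pw

Shift to the Maidenhead origin (180°W, 90°S): lon 243.2878, lat 64.9243.
Field (20°×10°, letters A–R): lon ⌊243.2878/20⌋ = 12 → M; lat ⌊64.9243/10⌋ = 6 → G.
Square (2°×1°, digits 0–9): lon ⌊3.2878/2⌋ = 1; lat ⌊4.9243/1⌋ = 4.
Subsquare (5′×2.5′, letters a–x): lon ⌊1.2878/0.0833333⌋ = 15 → p; lat ⌊0.9243/0.0416667⌋ = 22 → w.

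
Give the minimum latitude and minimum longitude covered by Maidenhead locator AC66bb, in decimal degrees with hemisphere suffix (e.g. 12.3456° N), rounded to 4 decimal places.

63.9583° S, 167.9167° W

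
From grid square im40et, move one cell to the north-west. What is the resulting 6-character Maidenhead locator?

IM40du

Longitude subsquare e = 4; −1 → 3 = d.
Latitude subsquare t = 19; +1 → 20 = u.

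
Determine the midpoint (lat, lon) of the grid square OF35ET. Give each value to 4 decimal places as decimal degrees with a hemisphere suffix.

Field O=14, F=5: +14·20° lon, +5·10° lat → SW at lon 100°, lat -40°.
Square 3, 5: +3·2° lon, +5·1° lat → SW at lon 106°, lat -35°.
Subsquare e=4, t=19: +4·0.0833333° lon, +19·0.0416667° lat → SW at lon 106.333°, lat -34.2083°.
Cell spans 0.0833333° lon × 0.0416667° lat. Centre is SW corner plus half of each.
latitude 34.1875° S, longitude 106.3750° E.

34.1875° S, 106.3750° E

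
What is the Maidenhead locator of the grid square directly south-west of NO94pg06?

Longitude extended square 0; −1 → -1, wraps to 9, carry into subsquare.
Longitude subsquare p = 15; −1 → 14 = o.
Latitude extended square 6; −1 → 5.

NO94og95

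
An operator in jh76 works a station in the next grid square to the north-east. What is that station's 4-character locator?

Longitude square 7; +1 → 8.
Latitude square 6; +1 → 7.

JH87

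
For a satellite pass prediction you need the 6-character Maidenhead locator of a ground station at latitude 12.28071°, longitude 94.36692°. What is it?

NK72eg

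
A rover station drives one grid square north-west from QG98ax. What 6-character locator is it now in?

Longitude subsquare a = 0; −1 → -1, wraps to 23 = x, carry into square.
Longitude square 9; −1 → 8.
Latitude subsquare x = 23; +1 → 24, wraps to 0 = a, carry into square.
Latitude square 8; +1 → 9.

QG89xa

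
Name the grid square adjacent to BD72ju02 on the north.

Latitude extended square 2; +1 → 3.
The longitude characters are unchanged.

BD72ju03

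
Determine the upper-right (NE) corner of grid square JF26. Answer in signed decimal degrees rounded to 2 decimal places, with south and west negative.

-33.00, 6.00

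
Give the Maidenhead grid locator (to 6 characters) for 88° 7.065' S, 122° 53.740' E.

Shift to the Maidenhead origin (180°W, 90°S): lon 302.8957, lat 1.8822.
Field: 302.8957/20 → 15 → P, 1.8822/10 → 0 → A; chars PA.
Square: 2.8957/2 → 1, 1.8822/1 → 1; chars 11.
Subsquare: 0.8957/0.0833333 → 10 → k, 0.8822/0.0416667 → 21 → v; chars kv.

PA11kv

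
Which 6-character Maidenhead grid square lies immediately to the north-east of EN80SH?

EN80ti

Longitude subsquare s = 18; +1 → 19 = t.
Latitude subsquare h = 7; +1 → 8 = i.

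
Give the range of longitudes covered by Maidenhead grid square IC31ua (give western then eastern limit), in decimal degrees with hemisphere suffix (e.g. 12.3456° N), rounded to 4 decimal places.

Field I=8, C=2: +8·20° lon, +2·10° lat → SW at lon -20°, lat -70°.
Square 3, 1: +3·2° lon, +1·1° lat → SW at lon -14°, lat -69°.
Subsquare u=20, a=0: +20·0.0833333° lon, +0·0.0416667° lat → SW at lon -12.3333°, lat -69°.
Cell spans 0.0833333° lon × 0.0416667° lat.
west 12.3333° W, east 12.2500° W.

12.3333° W, 12.2500° W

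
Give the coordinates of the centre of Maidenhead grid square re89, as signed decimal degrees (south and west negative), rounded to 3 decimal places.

-40.500, 177.000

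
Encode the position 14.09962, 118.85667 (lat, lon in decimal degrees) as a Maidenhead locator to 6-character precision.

OK94kc

Shift to the Maidenhead origin (180°W, 90°S): lon 298.8567, lat 104.0996.
Field: 298.8567/20 → 14 → O, 104.0996/10 → 10 → K; chars OK.
Square: 18.8567/2 → 9, 4.0996/1 → 4; chars 94.
Subsquare: 0.8567/0.0833333 → 10 → k, 0.0996/0.0416667 → 2 → c; chars kc.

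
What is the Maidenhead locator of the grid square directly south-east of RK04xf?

RK14ae

Longitude subsquare x = 23; +1 → 24, wraps to 0 = a, carry into square.
Longitude square 0; +1 → 1.
Latitude subsquare f = 5; −1 → 4 = e.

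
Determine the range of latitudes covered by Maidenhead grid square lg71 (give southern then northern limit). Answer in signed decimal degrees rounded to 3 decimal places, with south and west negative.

Field L=11, G=6: +11·20° lon, +6·10° lat → SW at lon 40°, lat -30°.
Square 7, 1: +7·2° lon, +1·1° lat → SW at lon 54°, lat -29°.
Cell spans 2° lon × 1° lat.
south -29.000, north -28.000.

-29.000, -28.000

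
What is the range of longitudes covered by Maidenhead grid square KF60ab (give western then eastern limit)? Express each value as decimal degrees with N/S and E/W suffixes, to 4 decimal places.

32.0000° E, 32.0833° E

Field K=10, F=5: +10·20° lon, +5·10° lat → SW at lon 20°, lat -40°.
Square 6, 0: +6·2° lon, +0·1° lat → SW at lon 32°, lat -40°.
Subsquare a=0, b=1: +0·0.0833333° lon, +1·0.0416667° lat → SW at lon 32°, lat -39.9583°.
Cell spans 0.0833333° lon × 0.0416667° lat.
west 32.0000° E, east 32.0833° E.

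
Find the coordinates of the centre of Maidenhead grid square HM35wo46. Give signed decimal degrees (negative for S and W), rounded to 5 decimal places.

35.61042, -32.12917

Field H=7, M=12: +7·20° lon, +12·10° lat → SW at lon -40°, lat 30°.
Square 3, 5: +3·2° lon, +5·1° lat → SW at lon -34°, lat 35°.
Subsquare w=22, o=14: +22·0.0833333° lon, +14·0.0416667° lat → SW at lon -32.1667°, lat 35.5833°.
Extended square 4, 6: +4·0.00833333° lon, +6·0.00416667° lat → SW at lon -32.1333°, lat 35.6083°.
Cell spans 0.00833333° lon × 0.00416667° lat. Centre is SW corner plus half of each.
latitude 35.61042, longitude -32.12917.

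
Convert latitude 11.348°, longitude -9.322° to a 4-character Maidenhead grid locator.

Add 180° to longitude and 90° to latitude: 170.68, 101.35.
Field (20°×10°, letters A–R): lon ⌊170.68/20⌋ = 8 → I; lat ⌊101.35/10⌋ = 10 → K.
Square (2°×1°, digits 0–9): lon ⌊10.68/2⌋ = 5; lat ⌊1.35/1⌋ = 1.

IK51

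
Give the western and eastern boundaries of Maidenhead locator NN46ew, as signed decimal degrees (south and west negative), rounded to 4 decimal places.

Field N=13, N=13: +13·20° lon, +13·10° lat → SW at lon 80°, lat 40°.
Square 4, 6: +4·2° lon, +6·1° lat → SW at lon 88°, lat 46°.
Subsquare e=4, w=22: +4·0.0833333° lon, +22·0.0416667° lat → SW at lon 88.3333°, lat 46.9167°.
Cell spans 0.0833333° lon × 0.0416667° lat.
west 88.3333, east 88.4167.

88.3333, 88.4167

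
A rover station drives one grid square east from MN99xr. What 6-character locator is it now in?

Longitude subsquare x = 23; +1 → 24, wraps to 0 = a, carry into square.
Longitude square 9; +1 → 10, wraps to 0, carry into field.
Longitude field M = 12; +1 → 13 = N.
The latitude characters are unchanged.

NN09ar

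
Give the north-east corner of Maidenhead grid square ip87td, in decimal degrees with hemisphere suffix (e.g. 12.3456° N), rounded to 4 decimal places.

Field I=8, P=15: +8·20° lon, +15·10° lat → SW at lon -20°, lat 60°.
Square 8, 7: +8·2° lon, +7·1° lat → SW at lon -4°, lat 67°.
Subsquare t=19, d=3: +19·0.0833333° lon, +3·0.0416667° lat → SW at lon -2.41667°, lat 67.125°.
Cell spans 0.0833333° lon × 0.0416667° lat. NE corner is SW corner plus one full cell.
latitude 67.1667° N, longitude 2.3333° W.

67.1667° N, 2.3333° W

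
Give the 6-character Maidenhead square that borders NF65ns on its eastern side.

Longitude subsquare n = 13; +1 → 14 = o.
The latitude characters are unchanged.

NF65os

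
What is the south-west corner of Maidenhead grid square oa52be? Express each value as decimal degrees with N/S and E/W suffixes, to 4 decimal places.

87.8333° S, 110.0833° E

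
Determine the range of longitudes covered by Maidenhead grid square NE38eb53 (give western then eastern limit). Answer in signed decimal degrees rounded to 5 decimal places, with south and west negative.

86.37500, 86.38333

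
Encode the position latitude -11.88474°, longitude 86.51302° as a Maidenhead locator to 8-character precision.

NH38gc17

Add 180° to longitude and 90° to latitude: 266.51302, 78.11526.
Field: lon ⌊266.51302/20⌋ = 13 → N; lat ⌊78.11526/10⌋ = 7 → H.
Square: lon ⌊6.51302/2⌋ = 3; lat ⌊8.11526/1⌋ = 8.
Subsquare: lon ⌊0.51302/0.0833333⌋ = 6 → g; lat ⌊0.11526/0.0416667⌋ = 2 → c.
Extended square: lon ⌊0.01302/0.00833333⌋ = 1; lat ⌊0.03193/0.00416667⌋ = 7.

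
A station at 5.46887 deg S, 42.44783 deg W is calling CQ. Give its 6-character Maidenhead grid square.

Offset from 180°W / 90°S: lon 137.5522°, lat 84.5311°.
Field: 137.5522/20 → 6 → G, 84.5311/10 → 8 → I; chars GI.
Square: 17.5522/2 → 8, 4.5311/1 → 4; chars 84.
Subsquare: 1.5522/0.0833333 → 18 → s, 0.5311/0.0416667 → 12 → m; chars sm.

GI84sm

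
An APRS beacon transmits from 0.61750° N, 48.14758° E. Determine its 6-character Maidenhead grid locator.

LJ40bo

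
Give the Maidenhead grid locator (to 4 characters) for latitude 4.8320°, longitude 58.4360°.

LJ94

Add 180° to longitude and 90° to latitude: 238.44, 94.83.
Field: 238.44/20 → 11 → L, 94.83/10 → 9 → J; chars LJ.
Square: 18.44/2 → 9, 4.83/1 → 4; chars 94.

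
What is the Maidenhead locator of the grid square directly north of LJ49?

LK40

Latitude square 9; +1 → 10, wraps to 0, carry into field.
Latitude field J = 9; +1 → 10 = K.
The longitude characters are unchanged.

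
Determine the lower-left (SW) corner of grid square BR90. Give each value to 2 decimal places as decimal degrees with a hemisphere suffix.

Field B=1, R=17: +1·20° lon, +17·10° lat → SW at lon -160°, lat 80°.
Square 9, 0: +9·2° lon, +0·1° lat → SW at lon -142°, lat 80°.
latitude 80.00° N, longitude 142.00° W.

80.00° N, 142.00° W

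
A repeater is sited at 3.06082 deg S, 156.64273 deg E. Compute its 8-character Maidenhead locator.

QI86hw75

Add 180° to longitude and 90° to latitude: 336.64273, 86.93918.
Field (20°×10°, letters A–R): lon ⌊336.64273/20⌋ = 16 → Q; lat ⌊86.93918/10⌋ = 8 → I.
Square (2°×1°, digits 0–9): lon ⌊16.64273/2⌋ = 8; lat ⌊6.93918/1⌋ = 6.
Subsquare (5′×2.5′, letters a–x): lon ⌊0.64273/0.0833333⌋ = 7 → h; lat ⌊0.93918/0.0416667⌋ = 22 → w.
Extended square (30″×15″, digits 0–9): lon ⌊0.05940/0.00833333⌋ = 7; lat ⌊0.02251/0.00416667⌋ = 5.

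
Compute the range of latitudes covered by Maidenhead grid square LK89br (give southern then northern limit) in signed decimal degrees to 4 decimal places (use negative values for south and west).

19.7083, 19.7500

Field L=11, K=10: +11·20° lon, +10·10° lat → SW at lon 40°, lat 10°.
Square 8, 9: +8·2° lon, +9·1° lat → SW at lon 56°, lat 19°.
Subsquare b=1, r=17: +1·0.0833333° lon, +17·0.0416667° lat → SW at lon 56.0833°, lat 19.7083°.
Cell spans 0.0833333° lon × 0.0416667° lat.
south 19.7083, north 19.7500.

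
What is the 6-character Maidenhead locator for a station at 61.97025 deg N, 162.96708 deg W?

Offset from 180°W / 90°S: lon 17.0329°, lat 151.9702°.
Field: 17.0329/20 → 0 → A, 151.9702/10 → 15 → P; chars AP.
Square: 17.0329/2 → 8, 1.9702/1 → 1; chars 81.
Subsquare: 1.0329/0.0833333 → 12 → m, 0.9702/0.0416667 → 23 → x; chars mx.

AP81mx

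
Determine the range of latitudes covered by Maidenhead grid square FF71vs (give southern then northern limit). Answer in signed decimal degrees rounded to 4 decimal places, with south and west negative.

Field F=5, F=5: +5·20° lon, +5·10° lat → SW at lon -80°, lat -40°.
Square 7, 1: +7·2° lon, +1·1° lat → SW at lon -66°, lat -39°.
Subsquare v=21, s=18: +21·0.0833333° lon, +18·0.0416667° lat → SW at lon -64.25°, lat -38.25°.
Cell spans 0.0833333° lon × 0.0416667° lat.
south -38.2500, north -38.2083.

-38.2500, -38.2083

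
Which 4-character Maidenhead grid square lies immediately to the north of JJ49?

JK40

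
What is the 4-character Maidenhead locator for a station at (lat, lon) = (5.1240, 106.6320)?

OJ35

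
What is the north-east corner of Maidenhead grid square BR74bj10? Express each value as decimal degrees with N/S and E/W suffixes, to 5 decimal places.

84.37917° N, 145.90000° W

Field B=1, R=17: +1·20° lon, +17·10° lat → SW at lon -160°, lat 80°.
Square 7, 4: +7·2° lon, +4·1° lat → SW at lon -146°, lat 84°.
Subsquare b=1, j=9: +1·0.0833333° lon, +9·0.0416667° lat → SW at lon -145.917°, lat 84.375°.
Extended square 1, 0: +1·0.00833333° lon, +0·0.00416667° lat → SW at lon -145.908°, lat 84.375°.
Cell spans 0.00833333° lon × 0.00416667° lat. NE corner is SW corner plus one full cell.
latitude 84.37917° N, longitude 145.90000° W.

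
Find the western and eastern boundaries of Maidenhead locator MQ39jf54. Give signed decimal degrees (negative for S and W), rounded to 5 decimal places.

66.79167, 66.80000

Field M=12, Q=16: +12·20° lon, +16·10° lat → SW at lon 60°, lat 70°.
Square 3, 9: +3·2° lon, +9·1° lat → SW at lon 66°, lat 79°.
Subsquare j=9, f=5: +9·0.0833333° lon, +5·0.0416667° lat → SW at lon 66.75°, lat 79.2083°.
Extended square 5, 4: +5·0.00833333° lon, +4·0.00416667° lat → SW at lon 66.7917°, lat 79.225°.
Cell spans 0.00833333° lon × 0.00416667° lat.
west 66.79167, east 66.80000.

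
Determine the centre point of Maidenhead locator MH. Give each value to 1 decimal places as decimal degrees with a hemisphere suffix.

15.0° S, 70.0° E

Field M=12, H=7: +12·20° lon, +7·10° lat → SW at lon 60°, lat -20°.
Cell spans 20° lon × 10° lat. Centre is SW corner plus half of each.
latitude 15.0° S, longitude 70.0° E.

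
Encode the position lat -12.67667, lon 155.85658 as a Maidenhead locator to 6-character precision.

QH77wh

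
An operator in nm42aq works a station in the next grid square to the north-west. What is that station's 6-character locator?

Longitude subsquare a = 0; −1 → -1, wraps to 23 = x, carry into square.
Longitude square 4; −1 → 3.
Latitude subsquare q = 16; +1 → 17 = r.

NM32xr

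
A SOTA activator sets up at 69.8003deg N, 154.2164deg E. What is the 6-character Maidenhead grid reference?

Add 180° to longitude and 90° to latitude: 334.2164, 159.8003.
Field: 334.2164/20 → 16 → Q, 159.8003/10 → 15 → P; chars QP.
Square: 14.2164/2 → 7, 9.8003/1 → 9; chars 79.
Subsquare: 0.2164/0.0833333 → 2 → c, 0.8003/0.0416667 → 19 → t; chars ct.

QP79ct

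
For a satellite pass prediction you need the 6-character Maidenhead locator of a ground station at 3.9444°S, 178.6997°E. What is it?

Shift to the Maidenhead origin (180°W, 90°S): lon 358.6997, lat 86.0556.
Field: lon ⌊358.6997/20⌋ = 17 → R; lat ⌊86.0556/10⌋ = 8 → I.
Square: lon ⌊18.6997/2⌋ = 9; lat ⌊6.0556/1⌋ = 6.
Subsquare: lon ⌊0.6997/0.0833333⌋ = 8 → i; lat ⌊0.0556/0.0416667⌋ = 1 → b.

RI96ib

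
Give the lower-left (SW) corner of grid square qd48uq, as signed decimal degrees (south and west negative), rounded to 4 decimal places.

-51.3333, 149.6667

Field Q=16, D=3: +16·20° lon, +3·10° lat → SW at lon 140°, lat -60°.
Square 4, 8: +4·2° lon, +8·1° lat → SW at lon 148°, lat -52°.
Subsquare u=20, q=16: +20·0.0833333° lon, +16·0.0416667° lat → SW at lon 149.667°, lat -51.3333°.
latitude -51.3333, longitude 149.6667.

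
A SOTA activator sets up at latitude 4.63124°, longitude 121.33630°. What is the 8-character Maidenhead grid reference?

PJ04qp01

Add 180° to longitude and 90° to latitude: 301.33630, 94.63124.
Field: 301.33630/20 → 15 → P, 94.63124/10 → 9 → J; chars PJ.
Square: 1.33630/2 → 0, 4.63124/1 → 4; chars 04.
Subsquare: 1.33630/0.0833333 → 16 → q, 0.63124/0.0416667 → 15 → p; chars qp.
Extended square: 0.00297/0.00833333 → 0, 0.00624/0.00416667 → 1; chars 01.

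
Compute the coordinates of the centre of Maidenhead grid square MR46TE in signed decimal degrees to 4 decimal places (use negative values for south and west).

86.1875, 69.6250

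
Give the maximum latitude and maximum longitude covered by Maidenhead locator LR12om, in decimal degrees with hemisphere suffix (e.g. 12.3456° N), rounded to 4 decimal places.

82.5417° N, 43.2500° E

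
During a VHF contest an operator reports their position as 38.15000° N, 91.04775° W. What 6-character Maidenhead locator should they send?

EM48ld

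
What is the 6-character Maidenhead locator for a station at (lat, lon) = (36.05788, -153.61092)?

BM36eb

Shift to the Maidenhead origin (180°W, 90°S): lon 26.3891, lat 126.0579.
Field (20°×10°, letters A–R): lon ⌊26.3891/20⌋ = 1 → B; lat ⌊126.0579/10⌋ = 12 → M.
Square (2°×1°, digits 0–9): lon ⌊6.3891/2⌋ = 3; lat ⌊6.0579/1⌋ = 6.
Subsquare (5′×2.5′, letters a–x): lon ⌊0.3891/0.0833333⌋ = 4 → e; lat ⌊0.0579/0.0416667⌋ = 1 → b.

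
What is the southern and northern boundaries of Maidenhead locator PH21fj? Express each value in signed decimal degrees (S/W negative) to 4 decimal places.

Field P=15, H=7: +15·20° lon, +7·10° lat → SW at lon 120°, lat -20°.
Square 2, 1: +2·2° lon, +1·1° lat → SW at lon 124°, lat -19°.
Subsquare f=5, j=9: +5·0.0833333° lon, +9·0.0416667° lat → SW at lon 124.417°, lat -18.625°.
Cell spans 0.0833333° lon × 0.0416667° lat.
south -18.6250, north -18.5833.

-18.6250, -18.5833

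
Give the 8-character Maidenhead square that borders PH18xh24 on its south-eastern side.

PH18xh33

Longitude extended square 2; +1 → 3.
Latitude extended square 4; −1 → 3.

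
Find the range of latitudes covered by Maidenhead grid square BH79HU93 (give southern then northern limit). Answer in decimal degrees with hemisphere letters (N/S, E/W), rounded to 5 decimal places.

Field B=1, H=7: +1·20° lon, +7·10° lat → SW at lon -160°, lat -20°.
Square 7, 9: +7·2° lon, +9·1° lat → SW at lon -146°, lat -11°.
Subsquare h=7, u=20: +7·0.0833333° lon, +20·0.0416667° lat → SW at lon -145.417°, lat -10.1667°.
Extended square 9, 3: +9·0.00833333° lon, +3·0.00416667° lat → SW at lon -145.342°, lat -10.1542°.
Cell spans 0.00833333° lon × 0.00416667° lat.
south 10.15417° S, north 10.15000° S.

10.15417° S, 10.15000° S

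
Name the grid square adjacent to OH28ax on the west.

OH18xx

Longitude subsquare a = 0; −1 → -1, wraps to 23 = x, carry into square.
Longitude square 2; −1 → 1.
The latitude characters are unchanged.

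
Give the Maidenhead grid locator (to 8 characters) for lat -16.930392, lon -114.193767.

DH23vb66

Add 180° to longitude and 90° to latitude: 65.80623, 73.06961.
Field: lon ⌊65.80623/20⌋ = 3 → D; lat ⌊73.06961/10⌋ = 7 → H.
Square: lon ⌊5.80623/2⌋ = 2; lat ⌊3.06961/1⌋ = 3.
Subsquare: lon ⌊1.80623/0.0833333⌋ = 21 → v; lat ⌊0.06961/0.0416667⌋ = 1 → b.
Extended square: lon ⌊0.05623/0.00833333⌋ = 6; lat ⌊0.02794/0.00416667⌋ = 6.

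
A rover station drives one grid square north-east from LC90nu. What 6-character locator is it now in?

Longitude subsquare n = 13; +1 → 14 = o.
Latitude subsquare u = 20; +1 → 21 = v.

LC90ov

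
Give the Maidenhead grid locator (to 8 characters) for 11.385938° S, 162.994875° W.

Offset from 180°W / 90°S: lon 17.00512°, lat 78.61406°.
Field: 17.00512/20 → 0 → A, 78.61406/10 → 7 → H; chars AH.
Square: 17.00512/2 → 8, 8.61406/1 → 8; chars 88.
Subsquare: 1.00512/0.0833333 → 12 → m, 0.61406/0.0416667 → 14 → o; chars mo.
Extended square: 0.00512/0.00833333 → 0, 0.03073/0.00416667 → 7; chars 07.

AH88mo07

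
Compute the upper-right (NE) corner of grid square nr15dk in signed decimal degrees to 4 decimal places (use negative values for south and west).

85.4583, 82.3333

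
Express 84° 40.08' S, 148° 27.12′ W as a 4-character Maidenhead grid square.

BA55

Offset from 180°W / 90°S: lon 31.55°, lat 5.33°.
Field: lon ⌊31.55/20⌋ = 1 → B; lat ⌊5.33/10⌋ = 0 → A.
Square: lon ⌊11.55/2⌋ = 5; lat ⌊5.33/1⌋ = 5.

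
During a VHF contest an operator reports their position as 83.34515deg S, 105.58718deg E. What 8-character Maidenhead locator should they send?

OA26tp07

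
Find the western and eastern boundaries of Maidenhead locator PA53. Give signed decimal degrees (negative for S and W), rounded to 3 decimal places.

130.000, 132.000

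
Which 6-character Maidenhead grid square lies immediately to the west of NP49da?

Longitude subsquare d = 3; −1 → 2 = c.
The latitude characters are unchanged.

NP49ca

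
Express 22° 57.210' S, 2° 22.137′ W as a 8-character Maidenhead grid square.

IG87tb51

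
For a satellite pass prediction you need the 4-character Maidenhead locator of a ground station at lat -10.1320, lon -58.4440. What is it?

Shift to the Maidenhead origin (180°W, 90°S): lon 121.56, lat 79.87.
Field: 121.56/20 → 6 → G, 79.87/10 → 7 → H; chars GH.
Square: 1.56/2 → 0, 9.87/1 → 9; chars 09.

GH09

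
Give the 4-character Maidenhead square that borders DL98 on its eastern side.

EL08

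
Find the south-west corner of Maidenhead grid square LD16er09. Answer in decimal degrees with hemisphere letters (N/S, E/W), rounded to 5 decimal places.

53.25417° S, 42.33333° E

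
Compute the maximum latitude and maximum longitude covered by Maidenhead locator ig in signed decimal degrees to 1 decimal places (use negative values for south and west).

-20.0, 0.0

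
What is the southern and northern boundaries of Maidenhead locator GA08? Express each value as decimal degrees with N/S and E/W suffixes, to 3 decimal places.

82.000° S, 81.000° S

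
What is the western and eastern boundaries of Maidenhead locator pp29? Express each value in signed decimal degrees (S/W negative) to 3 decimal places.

Field P=15, P=15: +15·20° lon, +15·10° lat → SW at lon 120°, lat 60°.
Square 2, 9: +2·2° lon, +9·1° lat → SW at lon 124°, lat 69°.
Cell spans 2° lon × 1° lat.
west 124.000, east 126.000.

124.000, 126.000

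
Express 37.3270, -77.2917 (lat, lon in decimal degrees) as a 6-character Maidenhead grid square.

FM17ih

Shift to the Maidenhead origin (180°W, 90°S): lon 102.7083, lat 127.3270.
Field: 102.7083/20 → 5 → F, 127.3270/10 → 12 → M; chars FM.
Square: 2.7083/2 → 1, 7.3270/1 → 7; chars 17.
Subsquare: 0.7083/0.0833333 → 8 → i, 0.3270/0.0416667 → 7 → h; chars ih.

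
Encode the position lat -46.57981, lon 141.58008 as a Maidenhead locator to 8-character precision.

QE03sk90

Add 180° to longitude and 90° to latitude: 321.58008, 43.42019.
Field (20°×10°, letters A–R): 321.58008/20 → 16 → Q, 43.42019/10 → 4 → E; chars QE.
Square (2°×1°, digits 0–9): 1.58008/2 → 0, 3.42019/1 → 3; chars 03.
Subsquare (5′×2.5′, letters a–x): 1.58008/0.0833333 → 18 → s, 0.42019/0.0416667 → 10 → k; chars sk.
Extended square (30″×15″, digits 0–9): 0.08008/0.00833333 → 9, 0.00352/0.00416667 → 0; chars 90.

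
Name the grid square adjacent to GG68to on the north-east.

GG68up

Longitude subsquare t = 19; +1 → 20 = u.
Latitude subsquare o = 14; +1 → 15 = p.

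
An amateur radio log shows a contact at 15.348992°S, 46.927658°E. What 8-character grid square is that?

LH34lp16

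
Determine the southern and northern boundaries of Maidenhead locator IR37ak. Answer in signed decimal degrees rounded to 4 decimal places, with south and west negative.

87.4167, 87.4583

Field I=8, R=17: +8·20° lon, +17·10° lat → SW at lon -20°, lat 80°.
Square 3, 7: +3·2° lon, +7·1° lat → SW at lon -14°, lat 87°.
Subsquare a=0, k=10: +0·0.0833333° lon, +10·0.0416667° lat → SW at lon -14°, lat 87.4167°.
Cell spans 0.0833333° lon × 0.0416667° lat.
south 87.4167, north 87.4583.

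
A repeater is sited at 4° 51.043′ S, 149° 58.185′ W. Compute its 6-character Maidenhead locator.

Add 180° to longitude and 90° to latitude: 30.0302, 85.1493.
Field: lon ⌊30.0302/20⌋ = 1 → B; lat ⌊85.1493/10⌋ = 8 → I.
Square: lon ⌊10.0302/2⌋ = 5; lat ⌊5.1493/1⌋ = 5.
Subsquare: lon ⌊0.0302/0.0833333⌋ = 0 → a; lat ⌊0.1493/0.0416667⌋ = 3 → d.

BI55ad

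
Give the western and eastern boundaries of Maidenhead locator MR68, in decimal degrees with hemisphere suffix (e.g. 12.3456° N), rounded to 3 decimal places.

Field M=12, R=17: +12·20° lon, +17·10° lat → SW at lon 60°, lat 80°.
Square 6, 8: +6·2° lon, +8·1° lat → SW at lon 72°, lat 88°.
Cell spans 2° lon × 1° lat.
west 72.000° E, east 74.000° E.

72.000° E, 74.000° E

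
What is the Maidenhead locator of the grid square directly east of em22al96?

EM22bl06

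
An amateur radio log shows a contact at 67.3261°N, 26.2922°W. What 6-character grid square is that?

Add 180° to longitude and 90° to latitude: 153.7078, 157.3261.
Field (20°×10°, letters A–R): lon ⌊153.7078/20⌋ = 7 → H; lat ⌊157.3261/10⌋ = 15 → P.
Square (2°×1°, digits 0–9): lon ⌊13.7078/2⌋ = 6; lat ⌊7.3261/1⌋ = 7.
Subsquare (5′×2.5′, letters a–x): lon ⌊1.7078/0.0833333⌋ = 20 → u; lat ⌊0.3261/0.0416667⌋ = 7 → h.

HP67uh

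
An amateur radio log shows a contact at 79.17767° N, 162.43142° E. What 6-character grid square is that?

Offset from 180°W / 90°S: lon 342.4314°, lat 169.1777°.
Field: 342.4314/20 → 17 → R, 169.1777/10 → 16 → Q; chars RQ.
Square: 2.4314/2 → 1, 9.1777/1 → 9; chars 19.
Subsquare: 0.4314/0.0833333 → 5 → f, 0.1777/0.0416667 → 4 → e; chars fe.

RQ19fe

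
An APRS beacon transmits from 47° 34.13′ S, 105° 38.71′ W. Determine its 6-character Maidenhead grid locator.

Offset from 180°W / 90°S: lon 74.3548°, lat 42.4312°.
Field (20°×10°, letters A–R): 74.3548/20 → 3 → D, 42.4312/10 → 4 → E; chars DE.
Square (2°×1°, digits 0–9): 14.3548/2 → 7, 2.4312/1 → 2; chars 72.
Subsquare (5′×2.5′, letters a–x): 0.3548/0.0833333 → 4 → e, 0.4312/0.0416667 → 10 → k; chars ek.

DE72ek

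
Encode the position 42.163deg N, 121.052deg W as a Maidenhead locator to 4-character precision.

CN92

Add 180° to longitude and 90° to latitude: 58.95, 132.16.
Field: 58.95/20 → 2 → C, 132.16/10 → 13 → N; chars CN.
Square: 18.95/2 → 9, 2.16/1 → 2; chars 92.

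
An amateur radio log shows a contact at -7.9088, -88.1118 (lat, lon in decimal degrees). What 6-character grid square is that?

Shift to the Maidenhead origin (180°W, 90°S): lon 91.8882, lat 82.0912.
Field (20°×10°, letters A–R): lon ⌊91.8882/20⌋ = 4 → E; lat ⌊82.0912/10⌋ = 8 → I.
Square (2°×1°, digits 0–9): lon ⌊11.8882/2⌋ = 5; lat ⌊2.0912/1⌋ = 2.
Subsquare (5′×2.5′, letters a–x): lon ⌊1.8882/0.0833333⌋ = 22 → w; lat ⌊0.0912/0.0416667⌋ = 2 → c.

EI52wc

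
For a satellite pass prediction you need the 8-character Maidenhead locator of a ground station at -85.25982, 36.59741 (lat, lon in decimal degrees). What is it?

KA84hr17

Shift to the Maidenhead origin (180°W, 90°S): lon 216.59741, lat 4.74018.
Field: 216.59741/20 → 10 → K, 4.74018/10 → 0 → A; chars KA.
Square: 16.59741/2 → 8, 4.74018/1 → 4; chars 84.
Subsquare: 0.59741/0.0833333 → 7 → h, 0.74018/0.0416667 → 17 → r; chars hr.
Extended square: 0.01408/0.00833333 → 1, 0.03185/0.00416667 → 7; chars 17.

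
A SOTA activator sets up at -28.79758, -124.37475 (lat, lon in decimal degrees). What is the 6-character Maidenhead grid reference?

Offset from 180°W / 90°S: lon 55.6252°, lat 61.2024°.
Field: 55.6252/20 → 2 → C, 61.2024/10 → 6 → G; chars CG.
Square: 15.6252/2 → 7, 1.2024/1 → 1; chars 71.
Subsquare: 1.6252/0.0833333 → 19 → t, 0.2024/0.0416667 → 4 → e; chars te.

CG71te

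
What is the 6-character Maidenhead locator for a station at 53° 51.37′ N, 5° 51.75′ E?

Shift to the Maidenhead origin (180°W, 90°S): lon 185.8625, lat 143.8562.
Field: lon ⌊185.8625/20⌋ = 9 → J; lat ⌊143.8562/10⌋ = 14 → O.
Square: lon ⌊5.8625/2⌋ = 2; lat ⌊3.8562/1⌋ = 3.
Subsquare: lon ⌊1.8625/0.0833333⌋ = 22 → w; lat ⌊0.8562/0.0416667⌋ = 20 → u.

JO23wu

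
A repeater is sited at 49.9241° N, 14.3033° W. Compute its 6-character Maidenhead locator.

Add 180° to longitude and 90° to latitude: 165.6967, 139.9241.
Field (20°×10°, letters A–R): lon ⌊165.6967/20⌋ = 8 → I; lat ⌊139.9241/10⌋ = 13 → N.
Square (2°×1°, digits 0–9): lon ⌊5.6967/2⌋ = 2; lat ⌊9.9241/1⌋ = 9.
Subsquare (5′×2.5′, letters a–x): lon ⌊1.6967/0.0833333⌋ = 20 → u; lat ⌊0.9241/0.0416667⌋ = 22 → w.

IN29uw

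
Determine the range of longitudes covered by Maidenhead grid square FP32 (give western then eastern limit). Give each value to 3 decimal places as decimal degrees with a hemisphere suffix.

74.000° W, 72.000° W

Field F=5, P=15: +5·20° lon, +15·10° lat → SW at lon -80°, lat 60°.
Square 3, 2: +3·2° lon, +2·1° lat → SW at lon -74°, lat 62°.
Cell spans 2° lon × 1° lat.
west 74.000° W, east 72.000° W.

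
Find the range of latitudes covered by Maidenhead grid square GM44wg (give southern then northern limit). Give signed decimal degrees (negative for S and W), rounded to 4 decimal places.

Field G=6, M=12: +6·20° lon, +12·10° lat → SW at lon -60°, lat 30°.
Square 4, 4: +4·2° lon, +4·1° lat → SW at lon -52°, lat 34°.
Subsquare w=22, g=6: +22·0.0833333° lon, +6·0.0416667° lat → SW at lon -50.1667°, lat 34.25°.
Cell spans 0.0833333° lon × 0.0416667° lat.
south 34.2500, north 34.2917.

34.2500, 34.2917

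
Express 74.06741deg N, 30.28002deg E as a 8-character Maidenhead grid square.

Add 180° to longitude and 90° to latitude: 210.28002, 164.06741.
Field: lon ⌊210.28002/20⌋ = 10 → K; lat ⌊164.06741/10⌋ = 16 → Q.
Square: lon ⌊10.28002/2⌋ = 5; lat ⌊4.06741/1⌋ = 4.
Subsquare: lon ⌊0.28002/0.0833333⌋ = 3 → d; lat ⌊0.06741/0.0416667⌋ = 1 → b.
Extended square: lon ⌊0.03002/0.00833333⌋ = 3; lat ⌊0.02574/0.00416667⌋ = 6.

KQ54db36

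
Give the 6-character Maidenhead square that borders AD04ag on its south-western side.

Longitude subsquare a = 0; −1 → -1, wraps to 23 = x, carry into square.
Longitude square 0; −1 → -1, wraps to 9, carry into field.
Longitude field A = 0; −1 → -1, wraps to 17 = R, wrapping around the antimeridian.
Latitude subsquare g = 6; −1 → 5 = f.

RD94xf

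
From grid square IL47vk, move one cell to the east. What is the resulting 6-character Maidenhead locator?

IL47wk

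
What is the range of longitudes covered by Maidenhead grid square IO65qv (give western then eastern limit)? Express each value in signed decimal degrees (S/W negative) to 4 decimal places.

Field I=8, O=14: +8·20° lon, +14·10° lat → SW at lon -20°, lat 50°.
Square 6, 5: +6·2° lon, +5·1° lat → SW at lon -8°, lat 55°.
Subsquare q=16, v=21: +16·0.0833333° lon, +21·0.0416667° lat → SW at lon -6.66667°, lat 55.875°.
Cell spans 0.0833333° lon × 0.0416667° lat.
west -6.6667, east -6.5833.

-6.6667, -6.5833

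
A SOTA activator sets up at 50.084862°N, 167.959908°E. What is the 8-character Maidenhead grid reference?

RO30xc50

Add 180° to longitude and 90° to latitude: 347.95991, 140.08486.
Field: 347.95991/20 → 17 → R, 140.08486/10 → 14 → O; chars RO.
Square: 7.95991/2 → 3, 0.08486/1 → 0; chars 30.
Subsquare: 1.95991/0.0833333 → 23 → x, 0.08486/0.0416667 → 2 → c; chars xc.
Extended square: 0.04324/0.00833333 → 5, 0.00153/0.00416667 → 0; chars 50.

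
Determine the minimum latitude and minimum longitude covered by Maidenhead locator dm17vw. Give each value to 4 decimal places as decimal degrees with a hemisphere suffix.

Field D=3, M=12: +3·20° lon, +12·10° lat → SW at lon -120°, lat 30°.
Square 1, 7: +1·2° lon, +7·1° lat → SW at lon -118°, lat 37°.
Subsquare v=21, w=22: +21·0.0833333° lon, +22·0.0416667° lat → SW at lon -116.25°, lat 37.9167°.
latitude 37.9167° N, longitude 116.2500° W.

37.9167° N, 116.2500° W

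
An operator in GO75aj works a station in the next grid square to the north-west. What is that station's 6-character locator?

GO65xk

Longitude subsquare a = 0; −1 → -1, wraps to 23 = x, carry into square.
Longitude square 7; −1 → 6.
Latitude subsquare j = 9; +1 → 10 = k.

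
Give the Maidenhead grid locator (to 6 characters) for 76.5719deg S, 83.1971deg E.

Add 180° to longitude and 90° to latitude: 263.1971, 13.4281.
Field: 263.1971/20 → 13 → N, 13.4281/10 → 1 → B; chars NB.
Square: 3.1971/2 → 1, 3.4281/1 → 3; chars 13.
Subsquare: 1.1971/0.0833333 → 14 → o, 0.4281/0.0416667 → 10 → k; chars ok.

NB13ok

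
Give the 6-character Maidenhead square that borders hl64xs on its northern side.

HL64xt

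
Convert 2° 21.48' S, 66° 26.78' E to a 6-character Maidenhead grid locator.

MI37fp

Add 180° to longitude and 90° to latitude: 246.4463, 87.6420.
Field: lon ⌊246.4463/20⌋ = 12 → M; lat ⌊87.6420/10⌋ = 8 → I.
Square: lon ⌊6.4463/2⌋ = 3; lat ⌊7.6420/1⌋ = 7.
Subsquare: lon ⌊0.4463/0.0833333⌋ = 5 → f; lat ⌊0.6420/0.0416667⌋ = 15 → p.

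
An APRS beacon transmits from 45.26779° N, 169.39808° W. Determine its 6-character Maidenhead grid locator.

AN55hg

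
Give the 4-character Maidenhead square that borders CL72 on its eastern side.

Longitude square 7; +1 → 8.
The latitude characters are unchanged.

CL82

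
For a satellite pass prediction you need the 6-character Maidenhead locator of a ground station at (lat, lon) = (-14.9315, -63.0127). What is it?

FH85lb

Offset from 180°W / 90°S: lon 116.9873°, lat 75.0685°.
Field: 116.9873/20 → 5 → F, 75.0685/10 → 7 → H; chars FH.
Square: 16.9873/2 → 8, 5.0685/1 → 5; chars 85.
Subsquare: 0.9873/0.0833333 → 11 → l, 0.0685/0.0416667 → 1 → b; chars lb.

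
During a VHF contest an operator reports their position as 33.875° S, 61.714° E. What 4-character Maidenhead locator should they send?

Add 180° to longitude and 90° to latitude: 241.71, 56.12.
Field (20°×10°, letters A–R): 241.71/20 → 12 → M, 56.12/10 → 5 → F; chars MF.
Square (2°×1°, digits 0–9): 1.71/2 → 0, 6.12/1 → 6; chars 06.

MF06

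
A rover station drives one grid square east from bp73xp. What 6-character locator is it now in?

Longitude subsquare x = 23; +1 → 24, wraps to 0 = a, carry into square.
Longitude square 7; +1 → 8.
The latitude characters are unchanged.

BP83ap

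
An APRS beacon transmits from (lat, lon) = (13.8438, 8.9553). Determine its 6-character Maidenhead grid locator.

Offset from 180°W / 90°S: lon 188.9553°, lat 103.8438°.
Field (20°×10°, letters A–R): lon ⌊188.9553/20⌋ = 9 → J; lat ⌊103.8438/10⌋ = 10 → K.
Square (2°×1°, digits 0–9): lon ⌊8.9553/2⌋ = 4; lat ⌊3.8438/1⌋ = 3.
Subsquare (5′×2.5′, letters a–x): lon ⌊0.9553/0.0833333⌋ = 11 → l; lat ⌊0.8438/0.0416667⌋ = 20 → u.

JK43lu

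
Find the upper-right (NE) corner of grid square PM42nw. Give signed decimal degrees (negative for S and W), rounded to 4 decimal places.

Field P=15, M=12: +15·20° lon, +12·10° lat → SW at lon 120°, lat 30°.
Square 4, 2: +4·2° lon, +2·1° lat → SW at lon 128°, lat 32°.
Subsquare n=13, w=22: +13·0.0833333° lon, +22·0.0416667° lat → SW at lon 129.083°, lat 32.9167°.
Cell spans 0.0833333° lon × 0.0416667° lat. NE corner is SW corner plus one full cell.
latitude 32.9583, longitude 129.1667.

32.9583, 129.1667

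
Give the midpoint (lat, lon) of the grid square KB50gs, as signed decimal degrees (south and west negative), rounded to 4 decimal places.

-79.2292, 30.5417

Field K=10, B=1: +10·20° lon, +1·10° lat → SW at lon 20°, lat -80°.
Square 5, 0: +5·2° lon, +0·1° lat → SW at lon 30°, lat -80°.
Subsquare g=6, s=18: +6·0.0833333° lon, +18·0.0416667° lat → SW at lon 30.5°, lat -79.25°.
Cell spans 0.0833333° lon × 0.0416667° lat. Centre is SW corner plus half of each.
latitude -79.2292, longitude 30.5417.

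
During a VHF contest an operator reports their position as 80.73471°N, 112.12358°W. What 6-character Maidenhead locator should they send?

DR30wr

Offset from 180°W / 90°S: lon 67.8764°, lat 170.7347°.
Field: 67.8764/20 → 3 → D, 170.7347/10 → 17 → R; chars DR.
Square: 7.8764/2 → 3, 0.7347/1 → 0; chars 30.
Subsquare: 1.8764/0.0833333 → 22 → w, 0.7347/0.0416667 → 17 → r; chars wr.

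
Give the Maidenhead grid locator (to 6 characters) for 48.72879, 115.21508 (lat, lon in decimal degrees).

Add 180° to longitude and 90° to latitude: 295.2151, 138.7288.
Field: 295.2151/20 → 14 → O, 138.7288/10 → 13 → N; chars ON.
Square: 15.2151/2 → 7, 8.7288/1 → 8; chars 78.
Subsquare: 1.2151/0.0833333 → 14 → o, 0.7288/0.0416667 → 17 → r; chars or.

ON78or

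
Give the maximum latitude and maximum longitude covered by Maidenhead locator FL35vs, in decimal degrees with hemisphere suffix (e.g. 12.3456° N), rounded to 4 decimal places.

Field F=5, L=11: +5·20° lon, +11·10° lat → SW at lon -80°, lat 20°.
Square 3, 5: +3·2° lon, +5·1° lat → SW at lon -74°, lat 25°.
Subsquare v=21, s=18: +21·0.0833333° lon, +18·0.0416667° lat → SW at lon -72.25°, lat 25.75°.
Cell spans 0.0833333° lon × 0.0416667° lat. NE corner is SW corner plus one full cell.
latitude 25.7917° N, longitude 72.1667° W.

25.7917° N, 72.1667° W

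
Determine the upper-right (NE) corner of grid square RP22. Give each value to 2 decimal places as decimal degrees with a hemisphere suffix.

Field R=17, P=15: +17·20° lon, +15·10° lat → SW at lon 160°, lat 60°.
Square 2, 2: +2·2° lon, +2·1° lat → SW at lon 164°, lat 62°.
Cell spans 2° lon × 1° lat. NE corner is SW corner plus one full cell.
latitude 63.00° N, longitude 166.00° E.

63.00° N, 166.00° E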